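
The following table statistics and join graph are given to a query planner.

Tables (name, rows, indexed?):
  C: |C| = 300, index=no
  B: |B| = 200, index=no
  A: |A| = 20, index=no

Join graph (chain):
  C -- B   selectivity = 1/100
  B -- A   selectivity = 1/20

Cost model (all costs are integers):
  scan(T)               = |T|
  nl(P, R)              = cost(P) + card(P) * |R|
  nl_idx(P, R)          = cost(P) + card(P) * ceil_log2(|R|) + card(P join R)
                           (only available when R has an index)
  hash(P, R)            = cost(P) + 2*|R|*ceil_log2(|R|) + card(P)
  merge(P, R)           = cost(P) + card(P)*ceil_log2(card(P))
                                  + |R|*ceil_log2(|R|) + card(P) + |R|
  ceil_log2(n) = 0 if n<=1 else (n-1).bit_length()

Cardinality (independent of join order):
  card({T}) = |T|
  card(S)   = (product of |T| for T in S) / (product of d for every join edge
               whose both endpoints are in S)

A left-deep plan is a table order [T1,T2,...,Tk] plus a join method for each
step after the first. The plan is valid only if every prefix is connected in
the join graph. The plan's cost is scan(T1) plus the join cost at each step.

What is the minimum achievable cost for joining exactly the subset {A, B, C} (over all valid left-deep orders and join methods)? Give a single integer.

4600

Selinger DP over subsets of {A,B,C}:
  {C}: scan cost=300, card=300
  {B}: scan cost=200, card=200
  {A}: scan cost=20, card=20
  {BC}: card=600; try (B,hash)→3800, (C,merge)→5000, (B,merge)→5100, (C,hash)→5800, (C,nl)→60200, (B,nl)→60300; best=3800 via (B,hash)
  {AB}: card=200; try (A,hash)→600, (B,merge)→1940, (A,merge)→2120, (B,hash)→3240, (B,nl)→4020, (A,nl)→4200; best=600 via (A,hash)
  {ABC}: card=600; try (A,hash)→4600, (C,merge)→5400, (C,hash)→6200, (A,merge)→10520, (A,nl)→15800, (C,nl)→60600; best=4600 via (A,hash)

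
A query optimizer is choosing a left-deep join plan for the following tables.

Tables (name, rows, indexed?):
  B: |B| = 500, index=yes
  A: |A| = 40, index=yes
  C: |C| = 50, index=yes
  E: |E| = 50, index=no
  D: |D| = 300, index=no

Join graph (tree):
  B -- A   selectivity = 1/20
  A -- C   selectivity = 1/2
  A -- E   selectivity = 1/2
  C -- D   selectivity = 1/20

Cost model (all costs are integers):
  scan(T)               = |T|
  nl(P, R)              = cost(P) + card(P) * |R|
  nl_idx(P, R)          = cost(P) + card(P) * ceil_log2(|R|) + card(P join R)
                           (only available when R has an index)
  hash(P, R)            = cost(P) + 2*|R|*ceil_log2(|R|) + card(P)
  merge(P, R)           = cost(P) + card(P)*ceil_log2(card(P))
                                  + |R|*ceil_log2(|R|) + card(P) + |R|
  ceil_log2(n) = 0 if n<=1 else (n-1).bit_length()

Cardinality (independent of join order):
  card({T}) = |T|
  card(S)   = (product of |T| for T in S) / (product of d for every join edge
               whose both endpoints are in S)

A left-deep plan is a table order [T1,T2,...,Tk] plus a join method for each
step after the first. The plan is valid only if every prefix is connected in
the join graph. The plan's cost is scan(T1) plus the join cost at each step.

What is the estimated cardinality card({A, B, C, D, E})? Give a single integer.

9375000

Tables in S: A(40), B(500), C(50), D(300), E(50)
Edges inside S: B-A(d=20), A-C(d=2), A-E(d=2), C-D(d=20)
numerator = 40 * 500 * 50 * 300 * 50 = 15000000000
denominator = 20 * 2 * 2 * 20 = 1600
card(S) = 15000000000 / 1600 = 9375000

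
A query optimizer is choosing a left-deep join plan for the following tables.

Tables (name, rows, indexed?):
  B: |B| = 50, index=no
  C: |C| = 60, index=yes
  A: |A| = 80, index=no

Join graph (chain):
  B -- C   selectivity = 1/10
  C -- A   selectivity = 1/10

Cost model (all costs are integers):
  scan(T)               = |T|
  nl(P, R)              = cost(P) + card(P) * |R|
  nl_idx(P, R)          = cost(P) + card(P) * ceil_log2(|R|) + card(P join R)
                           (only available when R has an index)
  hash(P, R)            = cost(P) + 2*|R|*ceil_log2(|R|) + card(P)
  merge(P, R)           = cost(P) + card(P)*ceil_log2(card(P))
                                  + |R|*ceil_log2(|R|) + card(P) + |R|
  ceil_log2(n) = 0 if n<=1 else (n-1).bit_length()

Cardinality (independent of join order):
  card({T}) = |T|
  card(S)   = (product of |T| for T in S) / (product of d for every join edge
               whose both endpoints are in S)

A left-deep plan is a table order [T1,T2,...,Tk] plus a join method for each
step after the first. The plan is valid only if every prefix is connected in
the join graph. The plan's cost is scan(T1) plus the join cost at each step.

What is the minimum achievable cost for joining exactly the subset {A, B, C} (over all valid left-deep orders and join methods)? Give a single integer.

Selinger DP over subsets of {A,B,C}:
  {B}: scan cost=50, card=50
  {C}: scan cost=60, card=60
  {A}: scan cost=80, card=80
  {BC}: card=300; try (C,nl_idx)→650, (B,hash)→720, (C,hash)→820, (C,merge)→820, (B,merge)→830, (C,nl)→3050 …(+1); best=650 via (C,nl_idx)
  {AC}: card=480; try (C,hash)→880, (C,nl_idx)→1040, (A,merge)→1120, (C,merge)→1140, (A,hash)→1240, (A,nl)→4860 …(+1); best=880 via (C,hash)
  {ABC}: card=2400; try (B,hash)→1960, (A,hash)→2070, (A,merge)→4290, (B,merge)→6030, (A,nl)→24650, (B,nl)→24880; best=1960 via (B,hash)

1960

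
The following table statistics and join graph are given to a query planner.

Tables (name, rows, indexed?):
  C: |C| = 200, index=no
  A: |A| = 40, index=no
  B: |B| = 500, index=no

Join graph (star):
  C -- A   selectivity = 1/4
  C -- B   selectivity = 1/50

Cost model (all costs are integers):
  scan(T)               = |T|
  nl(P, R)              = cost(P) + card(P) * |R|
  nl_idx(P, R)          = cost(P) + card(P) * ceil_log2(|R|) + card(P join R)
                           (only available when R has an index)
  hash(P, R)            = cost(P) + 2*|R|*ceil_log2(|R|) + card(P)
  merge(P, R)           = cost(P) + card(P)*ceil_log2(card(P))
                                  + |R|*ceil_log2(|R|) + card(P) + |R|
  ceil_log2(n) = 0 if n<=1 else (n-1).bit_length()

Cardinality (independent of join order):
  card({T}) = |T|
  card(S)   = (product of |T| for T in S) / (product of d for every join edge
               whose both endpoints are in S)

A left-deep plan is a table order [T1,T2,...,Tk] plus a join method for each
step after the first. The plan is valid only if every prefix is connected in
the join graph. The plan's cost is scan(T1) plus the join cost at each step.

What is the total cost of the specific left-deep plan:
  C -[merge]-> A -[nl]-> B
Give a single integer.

step 1: scan C: cost=200, card=200
step 2: join A via merge
    card(P join A) = 200*40/(4) = 2000
    cost = 200 + 200*8 + 40*6 + 200 + 40 = 2280
step 3: join B via nl
    card(P join B) = 2000*500/(50) = 20000
    cost = 2280 + 2000*500 = 1002280

1002280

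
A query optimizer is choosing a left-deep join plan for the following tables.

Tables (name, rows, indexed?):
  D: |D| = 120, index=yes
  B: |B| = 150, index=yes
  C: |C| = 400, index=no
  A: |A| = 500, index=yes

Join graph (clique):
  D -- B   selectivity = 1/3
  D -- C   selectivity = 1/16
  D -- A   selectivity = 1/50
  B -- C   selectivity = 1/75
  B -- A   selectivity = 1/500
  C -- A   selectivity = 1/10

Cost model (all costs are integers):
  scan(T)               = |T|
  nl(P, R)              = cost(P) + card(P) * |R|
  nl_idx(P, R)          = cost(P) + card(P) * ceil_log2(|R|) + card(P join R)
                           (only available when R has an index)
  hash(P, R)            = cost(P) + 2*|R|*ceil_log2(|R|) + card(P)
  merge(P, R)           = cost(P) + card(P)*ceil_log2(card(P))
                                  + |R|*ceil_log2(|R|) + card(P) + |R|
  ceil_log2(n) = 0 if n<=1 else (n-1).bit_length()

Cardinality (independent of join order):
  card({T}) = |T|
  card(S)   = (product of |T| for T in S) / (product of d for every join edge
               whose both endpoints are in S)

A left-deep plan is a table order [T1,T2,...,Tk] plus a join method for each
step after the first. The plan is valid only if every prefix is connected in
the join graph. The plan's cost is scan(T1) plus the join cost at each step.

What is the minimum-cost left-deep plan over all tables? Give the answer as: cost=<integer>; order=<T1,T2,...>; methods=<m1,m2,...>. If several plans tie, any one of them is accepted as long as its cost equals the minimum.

cost=7564; order=B,A,C,D; methods=nl_idx,merge,nl_idx

Selinger DP (subsets sized 1..n):
  {D}: scan cost=120, card=120
  {B}: scan cost=150, card=150
  {C}: scan cost=400, card=400
  {A}: scan cost=500, card=500
  {BD}: card=6000; try (D,hash)→1980, (B,merge)→2430, (D,merge)→2460, (B,hash)→2640, (B,nl_idx)→7080, (D,nl_idx)→7200 …(+2); best=1980 via (D,hash)
  {CD}: card=3000; try (D,hash)→2480, (C,merge)→5080, (D,merge)→5360, (D,nl_idx)→6200, (C,hash)→7440, (C,nl)→48120 …(+1); best=2480 via (D,hash)
  {AD}: card=1200; try (A,nl_idx)→2400, (D,hash)→2680, (D,nl_idx)→5200, (A,merge)→6080, (D,merge)→6460, (A,hash)→9240 …(+2); best=2400 via (A,nl_idx)
  {BC}: card=800; try (B,hash)→3200, (B,nl_idx)→4400, (C,merge)→5500, (B,merge)→5750, (C,hash)→7500, (C,nl)→60150 …(+1); best=3200 via (B,hash)
  {AB}: card=150; try (A,nl_idx)→1650, (B,hash)→3400, (B,nl_idx)→4650, (A,merge)→6500, (B,merge)→6850, (A,hash)→9300 …(+2); best=1650 via (A,nl_idx)
  {AC}: card=20000; try (C,hash)→8200, (A,merge)→9400, (C,merge)→9500, (A,hash)→9800, (A,nl_idx)→24000, (A,nl)→200400 …(+1); best=8200 via (C,hash)
  {BCD}: card=2000; try (D,hash)→5680, (B,hash)→7880, (D,nl_idx)→10800, (D,merge)→12960, (C,hash)→15180, (B,nl_idx)→28480 …(+5); best=5680 via (D,hash)
  {ABD}: card=120; try (D,nl_idx)→2820, (D,hash)→3480, (D,merge)→3960, (B,hash)→6000, (B,nl_idx)→12120, (A,hash)→16980 …(+6); best=2820 via (D,nl_idx)
  {ACD}: card=3000; try (C,hash)→10800, (A,hash)→14480, (C,merge)→20800, (D,hash)→29880, (A,nl_idx)→32480, (A,merge)→46480 …(+5); best=10800 via (C,hash)
  {ABC}: card=80; try (C,merge)→7000, (C,hash)→9000, (A,nl_idx)→10480, (A,hash)→13000, (A,merge)→17000, (B,hash)→30600 …(+5); best=7000 via (C,merge)
  {ABCD}: card=4; try (D,nl_idx)→7564, (C,merge)→7780, (D,merge)→8600, (D,hash)→8760, (C,hash)→10140, (B,hash)→16200 …(+9); best=7564 via (D,nl_idx)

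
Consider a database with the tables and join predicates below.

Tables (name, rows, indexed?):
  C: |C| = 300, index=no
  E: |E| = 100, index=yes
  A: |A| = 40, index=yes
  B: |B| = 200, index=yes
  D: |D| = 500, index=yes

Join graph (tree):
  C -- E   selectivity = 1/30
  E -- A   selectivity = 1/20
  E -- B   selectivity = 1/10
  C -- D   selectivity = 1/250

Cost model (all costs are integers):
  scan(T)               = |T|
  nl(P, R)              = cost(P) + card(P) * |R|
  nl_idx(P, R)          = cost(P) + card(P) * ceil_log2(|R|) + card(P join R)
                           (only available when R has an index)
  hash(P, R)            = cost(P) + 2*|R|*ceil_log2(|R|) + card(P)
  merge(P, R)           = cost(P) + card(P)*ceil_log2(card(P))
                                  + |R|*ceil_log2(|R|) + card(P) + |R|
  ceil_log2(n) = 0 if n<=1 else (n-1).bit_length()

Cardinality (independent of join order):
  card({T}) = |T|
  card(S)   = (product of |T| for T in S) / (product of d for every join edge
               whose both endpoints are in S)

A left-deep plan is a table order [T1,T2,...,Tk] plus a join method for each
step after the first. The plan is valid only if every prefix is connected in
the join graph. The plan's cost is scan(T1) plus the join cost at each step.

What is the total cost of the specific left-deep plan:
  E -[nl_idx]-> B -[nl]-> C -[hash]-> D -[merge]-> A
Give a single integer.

1312180

step 1: scan E: cost=100, card=100
step 2: join B via nl_idx
    card(P join B) = 100*200/(10) = 2000
    cost = 100 + 100*8 + 2000 = 2900
step 3: join C via nl
    card(P join C) = 2000*300/(30) = 20000
    cost = 2900 + 2000*300 = 602900
step 4: join D via hash
    card(P join D) = 20000*500/(250) = 40000
    cost = 602900 + 2*500*9 + 20000 = 631900
step 5: join A via merge
    card(P join A) = 40000*40/(20) = 80000
    cost = 631900 + 40000*16 + 40*6 + 40000 + 40 = 1312180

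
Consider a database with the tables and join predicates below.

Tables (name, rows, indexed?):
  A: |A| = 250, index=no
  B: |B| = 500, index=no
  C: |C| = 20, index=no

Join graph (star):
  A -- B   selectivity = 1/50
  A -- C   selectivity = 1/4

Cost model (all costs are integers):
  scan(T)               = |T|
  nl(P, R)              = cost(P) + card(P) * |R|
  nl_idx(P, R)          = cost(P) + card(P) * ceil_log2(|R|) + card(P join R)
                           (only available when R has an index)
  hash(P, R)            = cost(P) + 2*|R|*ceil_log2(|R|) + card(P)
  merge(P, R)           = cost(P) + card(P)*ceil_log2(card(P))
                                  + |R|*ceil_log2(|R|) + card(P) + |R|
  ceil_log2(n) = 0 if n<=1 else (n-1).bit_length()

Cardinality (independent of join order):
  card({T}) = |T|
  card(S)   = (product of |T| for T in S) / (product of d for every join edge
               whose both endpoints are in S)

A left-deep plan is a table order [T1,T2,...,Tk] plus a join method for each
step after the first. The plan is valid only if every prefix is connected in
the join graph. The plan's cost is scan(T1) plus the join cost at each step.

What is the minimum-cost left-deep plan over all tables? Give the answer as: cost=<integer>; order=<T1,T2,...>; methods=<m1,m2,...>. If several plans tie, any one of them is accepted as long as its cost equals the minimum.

Selinger DP (subsets sized 1..n):
  {A}: scan cost=250, card=250
  {B}: scan cost=500, card=500
  {C}: scan cost=20, card=20
  {AB}: card=2500; try (A,hash)→5000, (B,merge)→7500, (A,merge)→7750, (B,hash)→9500, (B,nl)→125250, (A,nl)→125500; best=5000 via (A,hash)
  {AC}: card=1250; try (C,hash)→700, (A,merge)→2390, (C,merge)→2620, (A,hash)→4040, (A,nl)→5020, (C,nl)→5250; best=700 via (C,hash)
  {ABC}: card=12500; try (C,hash)→7700, (B,hash)→10950, (B,merge)→20700, (C,merge)→37620, (C,nl)→55000, (B,nl)→625700; best=7700 via (C,hash)

cost=7700; order=B,A,C; methods=hash,hash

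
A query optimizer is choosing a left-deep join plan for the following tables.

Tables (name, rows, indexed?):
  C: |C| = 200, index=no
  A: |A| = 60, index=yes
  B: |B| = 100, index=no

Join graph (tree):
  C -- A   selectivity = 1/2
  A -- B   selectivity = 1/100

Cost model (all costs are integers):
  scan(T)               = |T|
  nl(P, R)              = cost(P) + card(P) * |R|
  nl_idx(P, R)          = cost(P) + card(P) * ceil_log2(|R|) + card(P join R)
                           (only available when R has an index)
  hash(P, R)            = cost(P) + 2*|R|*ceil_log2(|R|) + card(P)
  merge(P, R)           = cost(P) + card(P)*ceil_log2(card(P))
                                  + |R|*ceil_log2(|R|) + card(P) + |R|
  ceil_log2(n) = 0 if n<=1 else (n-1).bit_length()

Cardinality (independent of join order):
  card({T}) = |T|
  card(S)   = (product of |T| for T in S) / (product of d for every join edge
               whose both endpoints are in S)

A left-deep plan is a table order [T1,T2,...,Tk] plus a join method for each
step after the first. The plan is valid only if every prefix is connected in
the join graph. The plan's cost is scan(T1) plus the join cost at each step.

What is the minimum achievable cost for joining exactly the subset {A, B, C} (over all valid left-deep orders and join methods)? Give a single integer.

Selinger DP over subsets of {A,B,C}:
  {C}: scan cost=200, card=200
  {A}: scan cost=60, card=60
  {B}: scan cost=100, card=100
  {AC}: card=6000; try (A,hash)→1120, (C,merge)→2280, (A,merge)→2420, (C,hash)→3320, (A,nl_idx)→7400, (C,nl)→12060 …(+1); best=1120 via (A,hash)
  {AB}: card=60; try (A,nl_idx)→760, (A,hash)→920, (B,merge)→1280, (A,merge)→1320, (B,hash)→1520, (B,nl)→6060 …(+1); best=760 via (A,nl_idx)
  {ABC}: card=6000; try (C,merge)→2980, (C,hash)→4020, (B,hash)→8520, (C,nl)→12760, (B,merge)→85920, (B,nl)→601120; best=2980 via (C,merge)

2980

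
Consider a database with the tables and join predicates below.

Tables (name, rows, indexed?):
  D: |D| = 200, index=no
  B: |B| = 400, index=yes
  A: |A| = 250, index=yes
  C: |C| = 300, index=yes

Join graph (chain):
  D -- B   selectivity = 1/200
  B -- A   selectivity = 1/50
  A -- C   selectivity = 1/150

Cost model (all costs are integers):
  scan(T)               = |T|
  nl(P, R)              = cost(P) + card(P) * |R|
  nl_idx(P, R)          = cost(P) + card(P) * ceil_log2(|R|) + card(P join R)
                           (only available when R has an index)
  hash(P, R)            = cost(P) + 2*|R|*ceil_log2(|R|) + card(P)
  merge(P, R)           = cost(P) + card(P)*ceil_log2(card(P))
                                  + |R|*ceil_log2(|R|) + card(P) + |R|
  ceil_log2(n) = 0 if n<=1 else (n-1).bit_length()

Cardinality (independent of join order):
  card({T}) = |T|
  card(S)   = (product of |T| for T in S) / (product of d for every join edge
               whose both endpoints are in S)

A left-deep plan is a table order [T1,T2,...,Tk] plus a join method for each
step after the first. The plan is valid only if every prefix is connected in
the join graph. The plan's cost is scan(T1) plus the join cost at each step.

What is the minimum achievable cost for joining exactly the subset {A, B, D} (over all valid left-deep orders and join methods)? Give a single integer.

Selinger DP over subsets of {A,B,D}:
  {D}: scan cost=200, card=200
  {B}: scan cost=400, card=400
  {A}: scan cost=250, card=250
  {BD}: card=400; try (B,nl_idx)→2400, (D,hash)→4000, (B,merge)→6000, (D,merge)→6200, (B,hash)→7600, (B,nl)→80200 …(+1); best=2400 via (B,nl_idx)
  {AB}: card=2000; try (B,nl_idx)→4500, (A,hash)→4800, (A,nl_idx)→5600, (B,merge)→6500, (A,merge)→6650, (B,hash)→7700 …(+2); best=4500 via (B,nl_idx)
  {ABD}: card=2000; try (A,hash)→6800, (A,nl_idx)→7600, (A,merge)→8650, (D,hash)→9700, (D,merge)→30300, (A,nl)→102400 …(+1); best=6800 via (A,hash)

6800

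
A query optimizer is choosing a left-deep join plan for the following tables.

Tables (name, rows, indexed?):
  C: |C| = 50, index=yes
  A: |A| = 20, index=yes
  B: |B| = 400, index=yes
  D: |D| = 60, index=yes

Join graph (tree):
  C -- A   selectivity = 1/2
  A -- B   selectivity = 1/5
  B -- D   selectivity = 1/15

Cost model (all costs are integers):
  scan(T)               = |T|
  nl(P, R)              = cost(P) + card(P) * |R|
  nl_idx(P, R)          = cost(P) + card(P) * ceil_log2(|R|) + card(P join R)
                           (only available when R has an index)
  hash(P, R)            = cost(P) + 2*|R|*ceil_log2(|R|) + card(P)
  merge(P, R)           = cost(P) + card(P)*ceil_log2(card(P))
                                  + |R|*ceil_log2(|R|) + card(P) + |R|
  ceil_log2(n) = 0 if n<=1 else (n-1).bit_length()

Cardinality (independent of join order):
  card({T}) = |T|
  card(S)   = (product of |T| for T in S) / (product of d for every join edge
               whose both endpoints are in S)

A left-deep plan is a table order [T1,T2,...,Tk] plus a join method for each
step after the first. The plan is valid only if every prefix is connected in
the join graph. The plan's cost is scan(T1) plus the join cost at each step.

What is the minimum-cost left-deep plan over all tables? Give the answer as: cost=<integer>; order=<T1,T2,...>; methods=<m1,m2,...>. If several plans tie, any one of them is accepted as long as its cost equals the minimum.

cost=10320; order=B,A,D,C; methods=hash,hash,hash

Selinger DP (subsets sized 1..n):
  {C}: scan cost=50, card=50
  {A}: scan cost=20, card=20
  {B}: scan cost=400, card=400
  {D}: scan cost=60, card=60
  {AC}: card=500; try (A,hash)→300, (C,merge)→490, (A,merge)→520, (C,hash)→640, (C,nl_idx)→640, (A,nl_idx)→800 …(+2); best=300 via (A,hash)
  {AB}: card=1600; try (A,hash)→1000, (B,nl_idx)→1800, (A,nl_idx)→4000, (B,merge)→4140, (A,merge)→4520, (B,hash)→7240 …(+2); best=1000 via (A,hash)
  {BD}: card=1600; try (D,hash)→1520, (B,nl_idx)→2200, (D,nl_idx)→4400, (B,merge)→4480, (D,merge)→4820, (B,hash)→7320 …(+2); best=1520 via (D,hash)
  {ABC}: card=40000; try (C,hash)→3200, (B,hash)→8000, (B,merge)→9300, (C,merge)→20550, (B,nl_idx)→44800, (C,nl_idx)→50600 …(+2); best=3200 via (C,hash)
  {ABD}: card=6400; try (D,hash)→3320, (A,hash)→3320, (A,nl_idx)→15920, (D,nl_idx)→17000, (D,merge)→20620, (A,merge)→20840 …(+2); best=3320 via (D,hash)
  {ABCD}: card=160000; try (C,hash)→10320, (D,hash)→43920, (C,merge)→93270, (C,nl_idx)→201720, (C,nl)→323320, (D,nl_idx)→403200 …(+2); best=10320 via (C,hash)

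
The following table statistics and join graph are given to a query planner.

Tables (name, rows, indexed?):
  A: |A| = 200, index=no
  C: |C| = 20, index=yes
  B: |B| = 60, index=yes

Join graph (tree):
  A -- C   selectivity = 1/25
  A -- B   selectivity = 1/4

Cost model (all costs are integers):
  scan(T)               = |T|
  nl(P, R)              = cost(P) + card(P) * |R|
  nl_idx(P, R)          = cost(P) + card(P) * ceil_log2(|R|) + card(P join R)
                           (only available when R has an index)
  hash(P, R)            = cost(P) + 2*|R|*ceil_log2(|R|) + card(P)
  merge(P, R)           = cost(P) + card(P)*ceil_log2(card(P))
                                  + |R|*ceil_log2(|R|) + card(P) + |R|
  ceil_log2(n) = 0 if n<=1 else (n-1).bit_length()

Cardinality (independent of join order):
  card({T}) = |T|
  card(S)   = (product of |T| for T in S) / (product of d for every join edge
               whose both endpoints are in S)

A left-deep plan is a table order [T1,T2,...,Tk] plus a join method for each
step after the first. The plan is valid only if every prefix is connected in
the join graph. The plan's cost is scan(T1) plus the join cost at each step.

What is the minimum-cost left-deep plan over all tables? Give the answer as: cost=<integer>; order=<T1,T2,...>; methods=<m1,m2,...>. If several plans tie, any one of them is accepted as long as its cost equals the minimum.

cost=1480; order=A,C,B; methods=hash,hash

Selinger DP (subsets sized 1..n):
  {A}: scan cost=200, card=200
  {C}: scan cost=20, card=20
  {B}: scan cost=60, card=60
  {AC}: card=160; try (C,hash)→600, (C,nl_idx)→1360, (A,merge)→1940, (C,merge)→2120, (A,hash)→3240, (A,nl)→4020 …(+1); best=600 via (C,hash)
  {AB}: card=3000; try (B,hash)→1120, (A,merge)→2280, (B,merge)→2420, (A,hash)→3320, (B,nl_idx)→4400, (A,nl)→12060 …(+1); best=1120 via (B,hash)
  {ABC}: card=2400; try (B,hash)→1480, (B,merge)→2460, (B,nl_idx)→3960, (C,hash)→4320, (B,nl)→10200, (C,nl_idx)→18520 …(+2); best=1480 via (B,hash)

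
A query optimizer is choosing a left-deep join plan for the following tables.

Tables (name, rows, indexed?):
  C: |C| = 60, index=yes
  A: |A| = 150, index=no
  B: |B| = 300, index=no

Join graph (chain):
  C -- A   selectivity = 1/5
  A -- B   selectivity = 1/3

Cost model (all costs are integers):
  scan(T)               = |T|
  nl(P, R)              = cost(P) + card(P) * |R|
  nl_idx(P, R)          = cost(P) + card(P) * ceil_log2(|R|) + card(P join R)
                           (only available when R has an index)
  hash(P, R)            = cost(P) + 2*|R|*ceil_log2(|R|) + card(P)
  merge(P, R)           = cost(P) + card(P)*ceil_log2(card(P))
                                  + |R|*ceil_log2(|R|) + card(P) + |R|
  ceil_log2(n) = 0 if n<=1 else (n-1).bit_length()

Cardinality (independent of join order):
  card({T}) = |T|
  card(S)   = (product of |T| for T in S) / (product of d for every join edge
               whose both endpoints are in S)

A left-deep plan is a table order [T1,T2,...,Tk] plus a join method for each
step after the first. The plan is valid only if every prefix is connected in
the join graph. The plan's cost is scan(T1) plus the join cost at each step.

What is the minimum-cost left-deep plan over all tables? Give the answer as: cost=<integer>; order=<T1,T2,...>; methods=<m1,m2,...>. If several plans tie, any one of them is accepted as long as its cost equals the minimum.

Selinger DP (subsets sized 1..n):
  {C}: scan cost=60, card=60
  {A}: scan cost=150, card=150
  {B}: scan cost=300, card=300
  {AC}: card=1800; try (C,hash)→1020, (A,merge)→1830, (C,merge)→1920, (A,hash)→2520, (C,nl_idx)→2850, (A,nl)→9060 …(+1); best=1020 via (C,hash)
  {AB}: card=15000; try (A,hash)→3000, (B,merge)→4500, (A,merge)→4650, (B,hash)→5700, (B,nl)→45150, (A,nl)→45300; best=3000 via (A,hash)
  {ABC}: card=180000; try (B,hash)→8220, (C,hash)→18720, (B,merge)→25620, (C,merge)→228420, (C,nl_idx)→273000, (B,nl)→541020 …(+1); best=8220 via (B,hash)

cost=8220; order=A,C,B; methods=hash,hash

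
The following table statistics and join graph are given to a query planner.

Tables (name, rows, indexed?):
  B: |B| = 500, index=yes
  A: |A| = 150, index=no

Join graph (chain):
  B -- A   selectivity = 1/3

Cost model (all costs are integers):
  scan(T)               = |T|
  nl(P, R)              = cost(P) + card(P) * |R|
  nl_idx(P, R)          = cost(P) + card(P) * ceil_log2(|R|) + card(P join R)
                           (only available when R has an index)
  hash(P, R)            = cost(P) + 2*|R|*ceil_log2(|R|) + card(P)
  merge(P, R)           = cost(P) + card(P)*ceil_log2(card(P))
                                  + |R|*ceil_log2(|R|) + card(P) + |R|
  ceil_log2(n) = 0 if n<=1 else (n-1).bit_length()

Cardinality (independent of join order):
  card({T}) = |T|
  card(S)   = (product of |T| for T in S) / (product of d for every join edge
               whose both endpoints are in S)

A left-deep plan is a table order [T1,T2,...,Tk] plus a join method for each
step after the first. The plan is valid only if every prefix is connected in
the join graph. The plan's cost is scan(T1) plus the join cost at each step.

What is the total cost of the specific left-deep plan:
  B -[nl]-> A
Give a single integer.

step 1: scan B: cost=500, card=500
step 2: join A via nl
    card(P join A) = 500*150/(3) = 25000
    cost = 500 + 500*150 = 75500

75500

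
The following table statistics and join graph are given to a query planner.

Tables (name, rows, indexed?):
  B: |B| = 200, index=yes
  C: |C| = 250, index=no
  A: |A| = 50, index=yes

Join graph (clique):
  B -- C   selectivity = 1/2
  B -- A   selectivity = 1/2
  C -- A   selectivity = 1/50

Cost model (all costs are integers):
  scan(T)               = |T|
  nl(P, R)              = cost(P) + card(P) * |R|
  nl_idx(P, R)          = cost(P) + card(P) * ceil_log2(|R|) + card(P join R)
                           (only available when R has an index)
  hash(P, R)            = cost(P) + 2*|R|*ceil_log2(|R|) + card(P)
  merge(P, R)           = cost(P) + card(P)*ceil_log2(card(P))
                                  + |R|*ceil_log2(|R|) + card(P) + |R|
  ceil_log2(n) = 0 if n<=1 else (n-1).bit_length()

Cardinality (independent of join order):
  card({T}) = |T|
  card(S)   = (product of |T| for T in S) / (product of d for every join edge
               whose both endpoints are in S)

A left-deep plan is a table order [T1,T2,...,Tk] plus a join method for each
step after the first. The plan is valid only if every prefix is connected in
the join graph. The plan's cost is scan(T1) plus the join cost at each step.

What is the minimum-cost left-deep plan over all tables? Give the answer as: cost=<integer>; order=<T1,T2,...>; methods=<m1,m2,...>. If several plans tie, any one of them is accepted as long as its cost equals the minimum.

cost=4550; order=C,A,B; methods=hash,hash

Selinger DP (subsets sized 1..n):
  {B}: scan cost=200, card=200
  {C}: scan cost=250, card=250
  {A}: scan cost=50, card=50
  {BC}: card=25000; try (B,hash)→3700, (C,merge)→4250, (B,merge)→4300, (C,hash)→4400, (B,nl_idx)→27250, (C,nl)→50200 …(+1); best=3700 via (B,hash)
  {AB}: card=5000; try (A,hash)→1000, (B,merge)→2200, (A,merge)→2350, (B,hash)→3300, (B,nl_idx)→5450, (A,nl_idx)→6400 …(+2); best=1000 via (A,hash)
  {AC}: card=250; try (A,hash)→1100, (A,nl_idx)→2000, (C,merge)→2650, (A,merge)→2850, (C,hash)→4100, (C,nl)→12550 …(+1); best=1100 via (A,hash)
  {ABC}: card=12500; try (B,hash)→4550, (B,merge)→5150, (C,hash)→10000, (B,nl_idx)→15600, (A,hash)→29300, (B,nl)→51100 …(+5); best=4550 via (B,hash)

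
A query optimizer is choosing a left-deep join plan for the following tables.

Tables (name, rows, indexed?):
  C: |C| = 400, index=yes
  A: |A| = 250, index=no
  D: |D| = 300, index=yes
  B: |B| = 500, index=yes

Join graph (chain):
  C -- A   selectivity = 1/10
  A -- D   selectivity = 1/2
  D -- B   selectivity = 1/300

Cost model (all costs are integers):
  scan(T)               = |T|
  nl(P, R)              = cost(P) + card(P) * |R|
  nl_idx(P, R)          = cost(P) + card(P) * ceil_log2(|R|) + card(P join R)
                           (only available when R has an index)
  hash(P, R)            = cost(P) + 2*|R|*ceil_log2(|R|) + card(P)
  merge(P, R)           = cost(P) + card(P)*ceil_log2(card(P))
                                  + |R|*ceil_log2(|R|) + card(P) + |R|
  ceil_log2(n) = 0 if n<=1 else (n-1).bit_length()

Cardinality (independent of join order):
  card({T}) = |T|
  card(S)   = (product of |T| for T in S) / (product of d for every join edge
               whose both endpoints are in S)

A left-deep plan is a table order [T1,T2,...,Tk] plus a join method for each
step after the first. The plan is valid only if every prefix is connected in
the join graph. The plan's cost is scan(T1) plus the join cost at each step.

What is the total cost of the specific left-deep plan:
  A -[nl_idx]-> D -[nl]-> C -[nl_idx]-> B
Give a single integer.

31040000

step 1: scan A: cost=250, card=250
step 2: join D via nl_idx
    card(P join D) = 250*300/(2) = 37500
    cost = 250 + 250*9 + 37500 = 40000
step 3: join C via nl
    card(P join C) = 37500*400/(10) = 1500000
    cost = 40000 + 37500*400 = 15040000
step 4: join B via nl_idx
    card(P join B) = 1500000*500/(300) = 2500000
    cost = 15040000 + 1500000*9 + 2500000 = 31040000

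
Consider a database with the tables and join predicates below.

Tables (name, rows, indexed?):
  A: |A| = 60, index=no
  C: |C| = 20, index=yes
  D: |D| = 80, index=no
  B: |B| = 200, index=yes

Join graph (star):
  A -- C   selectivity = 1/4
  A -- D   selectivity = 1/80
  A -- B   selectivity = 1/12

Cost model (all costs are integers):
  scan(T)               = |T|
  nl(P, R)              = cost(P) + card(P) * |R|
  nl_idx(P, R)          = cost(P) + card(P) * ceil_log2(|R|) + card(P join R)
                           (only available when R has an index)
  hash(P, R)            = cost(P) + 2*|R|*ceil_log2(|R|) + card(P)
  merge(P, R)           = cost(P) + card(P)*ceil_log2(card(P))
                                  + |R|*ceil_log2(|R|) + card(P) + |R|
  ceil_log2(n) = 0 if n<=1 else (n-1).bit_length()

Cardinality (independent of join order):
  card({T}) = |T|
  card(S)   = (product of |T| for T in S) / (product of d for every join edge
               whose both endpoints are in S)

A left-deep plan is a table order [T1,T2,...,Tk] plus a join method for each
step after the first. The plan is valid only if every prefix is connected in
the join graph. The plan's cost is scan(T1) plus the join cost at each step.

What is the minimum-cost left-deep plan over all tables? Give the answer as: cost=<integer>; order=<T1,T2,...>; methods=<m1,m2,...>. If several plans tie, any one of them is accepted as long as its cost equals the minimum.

Selinger DP (subsets sized 1..n):
  {A}: scan cost=60, card=60
  {C}: scan cost=20, card=20
  {D}: scan cost=80, card=80
  {B}: scan cost=200, card=200
  {AC}: card=300; try (C,hash)→320, (A,merge)→560, (C,merge)→600, (C,nl_idx)→660, (A,hash)→760, (A,nl)→1220 …(+1); best=320 via (C,hash)
  {AD}: card=60; try (A,hash)→880, (D,merge)→1120, (A,merge)→1140, (D,hash)→1240, (D,nl)→4860, (A,nl)→4880; best=880 via (A,hash)
  {AB}: card=1000; try (A,hash)→1120, (B,nl_idx)→1540, (B,merge)→2280, (A,merge)→2420, (B,hash)→3320, (B,nl)→12060 …(+1); best=1120 via (A,hash)
  {ACD}: card=300; try (C,hash)→1140, (C,merge)→1420, (C,nl_idx)→1480, (D,hash)→1740, (C,nl)→2080, (D,merge)→3960 …(+1); best=1140 via (C,hash)
  {ABC}: card=5000; try (C,hash)→2320, (B,hash)→3820, (B,merge)→5120, (B,nl_idx)→7720, (C,nl_idx)→11120, (C,merge)→12240 …(+2); best=2320 via (C,hash)
  {ABD}: card=1000; try (B,nl_idx)→2360, (B,merge)→3100, (D,hash)→3240, (B,hash)→4140, (D,merge)→12760, (B,nl)→12880 …(+1); best=2360 via (B,nl_idx)
  {ABCD}: card=5000; try (C,hash)→3560, (B,hash)→4640, (B,merge)→5940, (D,hash)→8440, (B,nl_idx)→8540, (C,nl_idx)→12360 …(+5); best=3560 via (C,hash)

cost=3560; order=D,A,B,C; methods=hash,nl_idx,hash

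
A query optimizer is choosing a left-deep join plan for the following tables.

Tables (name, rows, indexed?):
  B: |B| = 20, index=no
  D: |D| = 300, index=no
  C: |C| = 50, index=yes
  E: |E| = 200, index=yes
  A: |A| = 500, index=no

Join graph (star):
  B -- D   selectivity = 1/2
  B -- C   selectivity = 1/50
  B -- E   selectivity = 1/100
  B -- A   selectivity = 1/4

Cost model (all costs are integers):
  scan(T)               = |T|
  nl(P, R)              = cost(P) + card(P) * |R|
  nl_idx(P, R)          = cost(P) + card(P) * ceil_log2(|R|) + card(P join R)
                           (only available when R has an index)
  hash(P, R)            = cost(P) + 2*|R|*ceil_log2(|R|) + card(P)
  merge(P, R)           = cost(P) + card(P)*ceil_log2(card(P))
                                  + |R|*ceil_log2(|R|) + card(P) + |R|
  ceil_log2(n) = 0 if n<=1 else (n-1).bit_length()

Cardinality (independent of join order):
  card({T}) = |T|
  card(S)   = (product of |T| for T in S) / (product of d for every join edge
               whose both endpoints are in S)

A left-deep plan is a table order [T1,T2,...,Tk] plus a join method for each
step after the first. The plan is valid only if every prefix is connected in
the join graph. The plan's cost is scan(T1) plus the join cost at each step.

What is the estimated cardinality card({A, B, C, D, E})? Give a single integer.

750000

Tables in S: A(500), B(20), C(50), D(300), E(200)
Edges inside S: B-D(d=2), B-C(d=50), B-E(d=100), B-A(d=4)
numerator = 500 * 20 * 50 * 300 * 200 = 30000000000
denominator = 2 * 50 * 100 * 4 = 40000
card(S) = 30000000000 / 40000 = 750000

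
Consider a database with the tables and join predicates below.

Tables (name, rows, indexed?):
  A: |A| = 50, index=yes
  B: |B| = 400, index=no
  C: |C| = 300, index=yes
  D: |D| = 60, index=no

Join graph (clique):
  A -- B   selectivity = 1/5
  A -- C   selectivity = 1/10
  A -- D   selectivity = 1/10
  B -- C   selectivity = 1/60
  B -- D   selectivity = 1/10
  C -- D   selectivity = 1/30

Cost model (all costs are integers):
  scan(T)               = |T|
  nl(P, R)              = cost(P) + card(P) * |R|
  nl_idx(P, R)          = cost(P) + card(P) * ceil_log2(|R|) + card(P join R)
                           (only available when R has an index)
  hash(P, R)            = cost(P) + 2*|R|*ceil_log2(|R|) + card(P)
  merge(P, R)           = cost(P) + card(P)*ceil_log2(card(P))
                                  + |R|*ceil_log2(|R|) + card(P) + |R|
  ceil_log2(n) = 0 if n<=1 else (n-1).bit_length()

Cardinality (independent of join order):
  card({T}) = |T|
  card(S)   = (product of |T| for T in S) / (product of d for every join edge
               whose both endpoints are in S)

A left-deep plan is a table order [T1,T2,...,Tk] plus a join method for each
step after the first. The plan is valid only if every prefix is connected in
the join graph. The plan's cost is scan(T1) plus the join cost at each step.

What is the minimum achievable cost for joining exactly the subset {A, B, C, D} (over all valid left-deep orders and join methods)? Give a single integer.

9400

Selinger DP over subsets of {A,B,C,D}:
  {A}: scan cost=50, card=50
  {B}: scan cost=400, card=400
  {C}: scan cost=300, card=300
  {D}: scan cost=60, card=60
  {AB}: card=4000; try (A,hash)→1400, (B,merge)→4400, (A,merge)→4750, (A,nl_idx)→6800, (B,hash)→7300, (B,nl)→20050 …(+1); best=1400 via (A,hash)
  {AC}: card=1500; try (A,hash)→1200, (C,nl_idx)→2000, (C,merge)→3400, (A,nl_idx)→3600, (A,merge)→3650, (C,hash)→5500 …(+2); best=1200 via (A,hash)
  {AD}: card=300; try (A,hash)→720, (A,nl_idx)→720, (D,hash)→820, (D,merge)→820, (A,merge)→830, (D,nl)→3050 …(+1); best=720 via (A,hash)
  {BC}: card=2000; try (C,nl_idx)→6000, (C,hash)→6200, (B,merge)→7300, (C,merge)→7400, (B,hash)→7800, (B,nl)→120300 …(+1); best=6000 via (C,nl_idx)
  {BD}: card=2400; try (D,hash)→1520, (B,merge)→4480, (D,merge)→4820, (B,hash)→7320, (B,nl)→24060, (D,nl)→24400; best=1520 via (D,hash)
  {CD}: card=600; try (C,nl_idx)→1200, (D,hash)→1320, (C,merge)→3480, (D,merge)→3720, (C,hash)→5520, (C,nl)→18060 …(+1); best=1200 via (C,nl_idx)
  {ABC}: card=2000; try (A,hash)→8600, (B,hash)→9900, (C,hash)→10800, (A,nl_idx)→20000, (B,merge)→23200, (A,merge)→30350 …(+5); best=8600 via (A,hash)
  {ABD}: card=2400; try (A,hash)→4520, (D,hash)→6120, (B,merge)→7720, (B,hash)→8220, (A,nl_idx)→18320, (A,merge)→33070 …(+4); best=4520 via (A,hash)
  {ACD}: card=300; try (A,hash)→2400, (D,hash)→3420, (C,nl_idx)→3720, (A,nl_idx)→5100, (C,hash)→6420, (C,merge)→6720 …(+5); best=2400 via (A,hash)
  {BCD}: card=400; try (D,hash)→8720, (B,hash)→9000, (C,hash)→9320, (B,merge)→11800, (C,nl_idx)→23520, (D,merge)→30420 …(+4); best=8720 via (D,hash)
  {ABCD}: card=40; try (B,merge)→9400, (A,hash)→9720, (B,hash)→9900, (A,nl_idx)→11160, (D,hash)→11320, (C,hash)→12320 …(+8); best=9400 via (B,merge)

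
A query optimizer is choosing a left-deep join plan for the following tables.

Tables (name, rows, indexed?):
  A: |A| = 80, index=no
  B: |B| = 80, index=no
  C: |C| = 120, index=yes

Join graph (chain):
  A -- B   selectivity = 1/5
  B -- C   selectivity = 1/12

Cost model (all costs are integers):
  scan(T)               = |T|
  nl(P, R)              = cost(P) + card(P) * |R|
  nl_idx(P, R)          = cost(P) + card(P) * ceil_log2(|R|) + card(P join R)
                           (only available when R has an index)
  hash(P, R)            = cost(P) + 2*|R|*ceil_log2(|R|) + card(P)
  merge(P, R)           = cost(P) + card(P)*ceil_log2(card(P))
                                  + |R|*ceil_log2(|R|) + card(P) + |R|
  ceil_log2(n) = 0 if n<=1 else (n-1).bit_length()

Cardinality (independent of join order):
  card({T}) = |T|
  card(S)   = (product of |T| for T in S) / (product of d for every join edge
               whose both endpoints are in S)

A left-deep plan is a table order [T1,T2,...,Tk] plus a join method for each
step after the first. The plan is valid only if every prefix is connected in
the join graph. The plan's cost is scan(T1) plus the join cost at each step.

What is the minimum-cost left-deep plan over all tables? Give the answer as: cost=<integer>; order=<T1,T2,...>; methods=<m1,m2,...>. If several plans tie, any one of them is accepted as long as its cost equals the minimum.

Selinger DP (subsets sized 1..n):
  {A}: scan cost=80, card=80
  {B}: scan cost=80, card=80
  {C}: scan cost=120, card=120
  {AB}: card=1280; try (B,hash)→1280, (A,hash)→1280, (B,merge)→1360, (A,merge)→1360, (B,nl)→6480, (A,nl)→6480; best=1280 via (B,hash)
  {BC}: card=800; try (B,hash)→1360, (C,nl_idx)→1440, (C,merge)→1680, (B,merge)→1720, (C,hash)→1840, (C,nl)→9680 …(+1); best=1360 via (B,hash)
  {ABC}: card=12800; try (A,hash)→3280, (C,hash)→4240, (A,merge)→10800, (C,merge)→17600, (C,nl_idx)→23040, (A,nl)→65360 …(+1); best=3280 via (A,hash)

cost=3280; order=C,B,A; methods=hash,hash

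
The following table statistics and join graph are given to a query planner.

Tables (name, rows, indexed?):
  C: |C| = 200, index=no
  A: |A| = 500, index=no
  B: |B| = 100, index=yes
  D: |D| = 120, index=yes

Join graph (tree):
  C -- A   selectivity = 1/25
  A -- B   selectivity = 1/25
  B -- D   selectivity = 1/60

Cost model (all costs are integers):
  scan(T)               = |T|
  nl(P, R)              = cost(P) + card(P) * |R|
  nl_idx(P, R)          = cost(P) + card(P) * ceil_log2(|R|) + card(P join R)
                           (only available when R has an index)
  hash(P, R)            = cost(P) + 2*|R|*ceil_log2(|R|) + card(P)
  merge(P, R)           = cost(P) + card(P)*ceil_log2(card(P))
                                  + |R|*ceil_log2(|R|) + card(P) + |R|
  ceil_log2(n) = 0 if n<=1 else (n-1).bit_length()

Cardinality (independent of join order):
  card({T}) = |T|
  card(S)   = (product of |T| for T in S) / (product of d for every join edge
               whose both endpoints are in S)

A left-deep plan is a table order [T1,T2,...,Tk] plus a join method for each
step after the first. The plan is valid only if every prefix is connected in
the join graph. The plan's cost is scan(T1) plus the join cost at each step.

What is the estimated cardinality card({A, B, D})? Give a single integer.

Tables in S: A(500), B(100), D(120)
Edges inside S: A-B(d=25), B-D(d=60)
numerator = 500 * 100 * 120 = 6000000
denominator = 25 * 60 = 1500
card(S) = 6000000 / 1500 = 4000

4000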